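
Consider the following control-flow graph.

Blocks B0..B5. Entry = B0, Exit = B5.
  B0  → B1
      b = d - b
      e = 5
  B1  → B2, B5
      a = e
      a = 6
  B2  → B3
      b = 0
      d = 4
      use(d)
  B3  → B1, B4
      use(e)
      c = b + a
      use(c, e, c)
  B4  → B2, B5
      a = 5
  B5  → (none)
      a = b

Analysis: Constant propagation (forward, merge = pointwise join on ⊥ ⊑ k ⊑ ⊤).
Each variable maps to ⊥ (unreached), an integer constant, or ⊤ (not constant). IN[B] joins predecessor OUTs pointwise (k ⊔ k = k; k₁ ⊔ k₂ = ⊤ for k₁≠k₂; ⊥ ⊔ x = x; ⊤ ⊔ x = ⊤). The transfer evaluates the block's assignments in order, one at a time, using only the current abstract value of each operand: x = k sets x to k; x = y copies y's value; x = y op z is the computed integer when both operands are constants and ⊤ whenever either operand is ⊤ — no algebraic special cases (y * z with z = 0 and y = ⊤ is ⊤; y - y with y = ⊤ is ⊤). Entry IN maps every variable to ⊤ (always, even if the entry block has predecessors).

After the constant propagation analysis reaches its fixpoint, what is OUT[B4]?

Answer: {a: 5, b: 0, c: ⊤, d: 4, e: 5, f: ⊤}

Trace:
Fixpoint table:
  B0:   IN=(all ⊤)   OUT={e:5; rest ⊤}
  B1:   IN={e:5; rest ⊤}   OUT={a:6, e:5; rest ⊤}
  B2:   IN={e:5; rest ⊤}   OUT={b:0, d:4, e:5; rest ⊤}
  B3:   IN={b:0, d:4, e:5; rest ⊤}   OUT={b:0, d:4, e:5; rest ⊤}
  B4:   IN={b:0, d:4, e:5; rest ⊤}   OUT={a:5, b:0, d:4, e:5; rest ⊤}
  B5:   IN={e:5; rest ⊤}   OUT={e:5; rest ⊤}

Merge at B4: IN[B4] = OUT[B3] = {a: ⊤, b: 0, c: ⊤, d: 4, e: 5, f: ⊤}
Applying B4's transfer function to that IN value gives OUT[B4] (row B4 above).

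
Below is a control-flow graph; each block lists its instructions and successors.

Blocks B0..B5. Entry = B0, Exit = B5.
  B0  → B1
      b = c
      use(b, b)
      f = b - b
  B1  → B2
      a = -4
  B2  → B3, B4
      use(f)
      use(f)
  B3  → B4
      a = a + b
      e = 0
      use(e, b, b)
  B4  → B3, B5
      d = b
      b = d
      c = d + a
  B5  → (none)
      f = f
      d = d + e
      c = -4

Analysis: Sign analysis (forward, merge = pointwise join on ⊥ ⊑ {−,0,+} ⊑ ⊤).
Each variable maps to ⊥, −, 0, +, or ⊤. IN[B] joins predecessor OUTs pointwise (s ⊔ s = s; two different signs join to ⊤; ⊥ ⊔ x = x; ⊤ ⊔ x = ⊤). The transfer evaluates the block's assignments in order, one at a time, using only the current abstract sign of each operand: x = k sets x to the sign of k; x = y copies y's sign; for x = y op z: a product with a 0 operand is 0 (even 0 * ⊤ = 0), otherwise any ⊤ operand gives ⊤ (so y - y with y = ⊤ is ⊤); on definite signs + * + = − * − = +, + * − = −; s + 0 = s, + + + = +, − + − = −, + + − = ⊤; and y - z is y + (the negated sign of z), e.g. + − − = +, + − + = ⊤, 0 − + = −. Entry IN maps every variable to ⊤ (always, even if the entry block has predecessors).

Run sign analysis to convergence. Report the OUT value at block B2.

Answer: {a: -, b: ⊤, c: ⊤, d: ⊤, e: ⊤, f: ⊤}

Working:
Fixpoint table:
  B0: | IN=(all ⊤) | OUT=(all ⊤)
  B1: | IN=(all ⊤) | OUT={a:-; rest ⊤}
  B2: | IN={a:-; rest ⊤} | OUT={a:-; rest ⊤}
  B3: | IN=(all ⊤) | OUT={e:0; rest ⊤}
  B4: | IN=(all ⊤) | OUT=(all ⊤)
  B5: | IN=(all ⊤) | OUT={c:-; rest ⊤}

Merge at B2: IN[B2] = OUT[B1] = {a: -, b: ⊤, c: ⊤, d: ⊤, e: ⊤, f: ⊤}
Applying B2's transfer function to that IN value gives OUT[B2] (row B2 above).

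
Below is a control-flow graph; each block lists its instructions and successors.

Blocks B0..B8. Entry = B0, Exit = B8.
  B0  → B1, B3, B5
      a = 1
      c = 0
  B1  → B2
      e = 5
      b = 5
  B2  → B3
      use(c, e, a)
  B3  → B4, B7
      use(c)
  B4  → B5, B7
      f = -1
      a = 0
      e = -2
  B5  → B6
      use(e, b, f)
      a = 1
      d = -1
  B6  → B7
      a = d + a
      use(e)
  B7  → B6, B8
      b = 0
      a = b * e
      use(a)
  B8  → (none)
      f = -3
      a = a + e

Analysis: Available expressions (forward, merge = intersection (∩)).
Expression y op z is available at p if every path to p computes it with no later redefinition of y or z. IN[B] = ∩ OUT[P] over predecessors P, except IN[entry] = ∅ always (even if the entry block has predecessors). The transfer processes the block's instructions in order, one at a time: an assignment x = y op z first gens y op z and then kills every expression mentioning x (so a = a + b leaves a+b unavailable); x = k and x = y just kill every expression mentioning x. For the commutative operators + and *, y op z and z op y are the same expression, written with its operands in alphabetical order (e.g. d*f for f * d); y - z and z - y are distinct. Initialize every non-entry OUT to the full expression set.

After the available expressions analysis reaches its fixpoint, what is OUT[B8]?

Converged values:
  B0: | IN={} | OUT={}
  B1: | IN={} | OUT={}
  B2: | IN={} | OUT={}
  B3: | IN={} | OUT={}
  B4: | IN={} | OUT={}
  B5: | IN={} | OUT={}
  B6: | IN={} | OUT={}
  B7: | IN={} | OUT={b*e}
  B8: | IN={b*e} | OUT={b*e}

Merge at B8: IN[B8] = OUT[B7] = {b*e}
Applying B8's transfer function to that IN value gives OUT[B8] (row B8 above).

Answer: {b*e}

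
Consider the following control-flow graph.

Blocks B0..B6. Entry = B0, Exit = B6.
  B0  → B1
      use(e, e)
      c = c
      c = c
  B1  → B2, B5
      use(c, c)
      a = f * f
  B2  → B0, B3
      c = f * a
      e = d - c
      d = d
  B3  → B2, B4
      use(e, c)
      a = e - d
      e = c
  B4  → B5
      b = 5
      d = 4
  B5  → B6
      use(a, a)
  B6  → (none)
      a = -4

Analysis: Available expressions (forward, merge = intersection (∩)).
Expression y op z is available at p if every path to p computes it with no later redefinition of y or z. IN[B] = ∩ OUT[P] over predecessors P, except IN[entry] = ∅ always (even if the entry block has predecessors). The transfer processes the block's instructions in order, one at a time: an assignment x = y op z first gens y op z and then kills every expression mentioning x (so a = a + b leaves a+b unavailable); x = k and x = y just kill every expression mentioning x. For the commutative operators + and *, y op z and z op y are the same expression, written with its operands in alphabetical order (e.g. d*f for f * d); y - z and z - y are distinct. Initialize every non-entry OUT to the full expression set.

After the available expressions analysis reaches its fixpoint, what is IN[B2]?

Per-block solution:
  B0: | IN={} | OUT={}
  B1: | IN={} | OUT={f*f}
  B2: | IN={f*f} | OUT={a*f, f*f}
  B3: | IN={a*f, f*f} | OUT={f*f}
  B4: | IN={f*f} | OUT={f*f}
  B5: | IN={f*f} | OUT={f*f}
  B6: | IN={f*f} | OUT={f*f}

Merge at B2: IN[B2] = OUT[B1] ∩ OUT[B3] = {f*f}

Answer: {f*f}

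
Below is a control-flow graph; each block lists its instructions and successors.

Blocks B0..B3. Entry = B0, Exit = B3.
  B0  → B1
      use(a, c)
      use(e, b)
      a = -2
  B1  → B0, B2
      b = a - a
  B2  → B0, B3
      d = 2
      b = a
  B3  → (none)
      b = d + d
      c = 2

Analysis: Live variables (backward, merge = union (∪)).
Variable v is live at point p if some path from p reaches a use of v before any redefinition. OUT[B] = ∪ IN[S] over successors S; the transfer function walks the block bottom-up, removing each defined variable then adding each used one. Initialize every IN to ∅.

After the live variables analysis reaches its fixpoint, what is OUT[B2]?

Answer: {a, b, c, d, e}

Working:
Converged values:
  B0: | IN={a, b, c, e} | OUT={a, c, e}
  B1: | IN={a, c, e} | OUT={a, b, c, e}
  B2: | IN={a, c, e} | OUT={a, b, c, d, e}
  B3: | IN={d} | OUT={}

Merge at B2: OUT[B2] = IN[B0] ⊔ IN[B3] = {a, b, c, d, e}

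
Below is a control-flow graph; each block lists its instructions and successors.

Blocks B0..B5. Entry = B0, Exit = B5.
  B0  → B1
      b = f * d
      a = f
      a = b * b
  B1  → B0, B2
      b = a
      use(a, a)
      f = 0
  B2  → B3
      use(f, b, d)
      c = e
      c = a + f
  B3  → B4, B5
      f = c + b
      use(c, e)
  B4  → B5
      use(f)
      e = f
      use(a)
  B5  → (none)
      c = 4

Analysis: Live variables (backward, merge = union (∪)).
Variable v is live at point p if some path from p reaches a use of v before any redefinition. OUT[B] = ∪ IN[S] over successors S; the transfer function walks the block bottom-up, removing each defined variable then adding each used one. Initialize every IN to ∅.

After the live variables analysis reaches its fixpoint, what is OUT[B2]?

Answer: {a, b, c, e}

Working:
Fixpoint table:
  B0:  IN={d, e, f}  OUT={a, d, e}
  B1:  IN={a, d, e}  OUT={a, b, d, e, f}
  B2:  IN={a, b, d, e, f}  OUT={a, b, c, e}
  B3:  IN={a, b, c, e}  OUT={a, f}
  B4:  IN={a, f}  OUT={}
  B5:  IN={}  OUT={}

Merge at B2: OUT[B2] = IN[B3] = {a, b, c, e}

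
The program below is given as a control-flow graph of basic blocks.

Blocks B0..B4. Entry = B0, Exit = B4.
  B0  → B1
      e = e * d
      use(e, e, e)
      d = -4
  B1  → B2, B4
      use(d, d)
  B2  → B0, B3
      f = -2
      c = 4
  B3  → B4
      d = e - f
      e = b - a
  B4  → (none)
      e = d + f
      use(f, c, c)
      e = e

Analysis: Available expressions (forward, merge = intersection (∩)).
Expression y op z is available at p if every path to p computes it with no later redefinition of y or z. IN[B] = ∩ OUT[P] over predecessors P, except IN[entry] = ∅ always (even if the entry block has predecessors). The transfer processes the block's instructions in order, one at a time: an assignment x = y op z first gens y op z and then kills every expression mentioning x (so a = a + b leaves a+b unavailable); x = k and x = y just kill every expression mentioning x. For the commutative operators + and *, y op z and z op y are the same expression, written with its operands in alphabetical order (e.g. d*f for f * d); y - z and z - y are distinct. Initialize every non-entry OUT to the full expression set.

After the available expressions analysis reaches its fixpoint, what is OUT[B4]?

Per-block solution:
  B0: | IN={} | OUT={}
  B1: | IN={} | OUT={}
  B2: | IN={} | OUT={}
  B3: | IN={} | OUT={b-a}
  B4: | IN={} | OUT={d+f}

Merge at B4: IN[B4] = OUT[B1] ∩ OUT[B3] = {}
Applying B4's transfer function to that IN value gives OUT[B4] (row B4 above).

Answer: {d+f}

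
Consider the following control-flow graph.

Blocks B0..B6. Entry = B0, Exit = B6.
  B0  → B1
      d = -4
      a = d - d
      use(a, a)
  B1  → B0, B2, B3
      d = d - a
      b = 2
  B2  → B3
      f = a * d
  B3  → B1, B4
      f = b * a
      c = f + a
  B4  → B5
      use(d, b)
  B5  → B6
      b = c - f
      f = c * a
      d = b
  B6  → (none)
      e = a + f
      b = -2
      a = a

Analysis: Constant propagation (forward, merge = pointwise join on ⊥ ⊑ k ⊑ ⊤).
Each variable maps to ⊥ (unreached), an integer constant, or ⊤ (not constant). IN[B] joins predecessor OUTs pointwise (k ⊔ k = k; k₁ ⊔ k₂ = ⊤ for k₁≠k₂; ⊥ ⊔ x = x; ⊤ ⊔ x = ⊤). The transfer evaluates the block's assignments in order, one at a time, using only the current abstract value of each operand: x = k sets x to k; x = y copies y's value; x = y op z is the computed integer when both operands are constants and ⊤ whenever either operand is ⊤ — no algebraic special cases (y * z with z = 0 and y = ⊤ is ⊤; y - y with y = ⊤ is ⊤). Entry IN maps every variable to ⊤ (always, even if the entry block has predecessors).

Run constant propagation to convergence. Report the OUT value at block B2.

Answer: {a: 0, b: 2, c: ⊤, d: -4, e: ⊤, f: 0}

Working:
Converged values:
  B0:   IN=(all ⊤)   OUT={a:0, d:-4; rest ⊤}
  B1:   IN={a:0, d:-4; rest ⊤}   OUT={a:0, b:2, d:-4; rest ⊤}
  B2:   IN={a:0, b:2, d:-4; rest ⊤}   OUT={a:0, b:2, d:-4, f:0; rest ⊤}
  B3:   IN={a:0, b:2, d:-4; rest ⊤}   OUT={a:0, b:2, c:0, d:-4, f:0; rest ⊤}
  B4:   IN={a:0, b:2, c:0, d:-4, f:0; rest ⊤}   OUT={a:0, b:2, c:0, d:-4, f:0; rest ⊤}
  B5:   IN={a:0, b:2, c:0, d:-4, f:0; rest ⊤}   OUT={a:0, b:0, c:0, d:0, f:0; rest ⊤}
  B6:   IN={a:0, b:0, c:0, d:0, f:0; rest ⊤}   OUT={a:0, b:-2, c:0, d:0, e:0, f:0; rest ⊤}

Merge at B2: IN[B2] = OUT[B1] = {a: 0, b: 2, c: ⊤, d: -4, e: ⊤, f: ⊤}
Applying B2's transfer function to that IN value gives OUT[B2] (row B2 above).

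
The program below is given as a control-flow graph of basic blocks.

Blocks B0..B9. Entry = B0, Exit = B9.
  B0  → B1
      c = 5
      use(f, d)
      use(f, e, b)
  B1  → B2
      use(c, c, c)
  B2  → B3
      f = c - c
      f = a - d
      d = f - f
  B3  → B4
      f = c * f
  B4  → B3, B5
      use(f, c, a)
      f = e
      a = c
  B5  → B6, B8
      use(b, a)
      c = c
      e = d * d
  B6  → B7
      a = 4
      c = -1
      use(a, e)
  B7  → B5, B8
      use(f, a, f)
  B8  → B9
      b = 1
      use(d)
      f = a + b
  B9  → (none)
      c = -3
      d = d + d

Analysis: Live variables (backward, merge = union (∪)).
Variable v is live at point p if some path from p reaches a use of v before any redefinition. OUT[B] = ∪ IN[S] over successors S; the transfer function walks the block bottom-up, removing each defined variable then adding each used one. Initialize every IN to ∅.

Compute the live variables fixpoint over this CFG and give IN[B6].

Answer: {b, d, e, f}

Working:
Per-block solution:
  B0:   IN={a, b, d, e, f}   OUT={a, b, c, d, e}
  B1:   IN={a, b, c, d, e}   OUT={a, b, c, d, e}
  B2:   IN={a, b, c, d, e}   OUT={a, b, c, d, e, f}
  B3:   IN={a, b, c, d, e, f}   OUT={a, b, c, d, e, f}
  B4:   IN={a, b, c, d, e, f}   OUT={a, b, c, d, e, f}
  B5:   IN={a, b, c, d, f}   OUT={a, b, d, e, f}
  B6:   IN={b, d, e, f}   OUT={a, b, c, d, f}
  B7:   IN={a, b, c, d, f}   OUT={a, b, c, d, f}
  B8:   IN={a, d}   OUT={d}
  B9:   IN={d}   OUT={}

Merge at B6: OUT[B6] = IN[B7] = {a, b, c, d, f}
Applying B6's transfer function to that OUT value gives IN[B6] (row B6 above).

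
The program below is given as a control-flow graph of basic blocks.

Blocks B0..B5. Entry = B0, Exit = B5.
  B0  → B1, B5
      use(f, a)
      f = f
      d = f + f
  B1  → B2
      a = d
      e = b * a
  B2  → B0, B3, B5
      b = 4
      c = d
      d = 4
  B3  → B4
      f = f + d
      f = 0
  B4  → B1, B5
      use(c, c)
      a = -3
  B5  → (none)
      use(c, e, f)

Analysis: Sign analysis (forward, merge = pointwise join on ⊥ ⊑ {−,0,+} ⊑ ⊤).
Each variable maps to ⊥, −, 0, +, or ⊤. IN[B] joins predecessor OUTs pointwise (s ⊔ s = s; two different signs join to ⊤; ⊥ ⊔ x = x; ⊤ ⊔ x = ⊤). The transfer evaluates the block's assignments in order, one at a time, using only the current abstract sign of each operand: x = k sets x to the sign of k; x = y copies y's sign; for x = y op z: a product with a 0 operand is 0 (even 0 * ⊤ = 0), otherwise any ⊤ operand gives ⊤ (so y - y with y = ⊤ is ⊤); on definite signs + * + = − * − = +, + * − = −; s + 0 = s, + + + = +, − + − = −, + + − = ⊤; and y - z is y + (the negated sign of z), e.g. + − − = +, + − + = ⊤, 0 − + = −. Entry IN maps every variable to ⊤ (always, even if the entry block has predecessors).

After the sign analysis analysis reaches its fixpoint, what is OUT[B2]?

Fixpoint table:
  B0:   IN=(all ⊤)   OUT=(all ⊤)
  B1:   IN=(all ⊤)   OUT=(all ⊤)
  B2:   IN=(all ⊤)   OUT={b:+, d:+; rest ⊤}
  B3:   IN={b:+, d:+; rest ⊤}   OUT={b:+, d:+, f:0; rest ⊤}
  B4:   IN={b:+, d:+, f:0; rest ⊤}   OUT={a:-, b:+, d:+, f:0; rest ⊤}
  B5:   IN=(all ⊤)   OUT=(all ⊤)

Merge at B2: IN[B2] = OUT[B1] = {a: ⊤, b: ⊤, c: ⊤, d: ⊤, e: ⊤, f: ⊤}
Applying B2's transfer function to that IN value gives OUT[B2] (row B2 above).

Answer: {a: ⊤, b: +, c: ⊤, d: +, e: ⊤, f: ⊤}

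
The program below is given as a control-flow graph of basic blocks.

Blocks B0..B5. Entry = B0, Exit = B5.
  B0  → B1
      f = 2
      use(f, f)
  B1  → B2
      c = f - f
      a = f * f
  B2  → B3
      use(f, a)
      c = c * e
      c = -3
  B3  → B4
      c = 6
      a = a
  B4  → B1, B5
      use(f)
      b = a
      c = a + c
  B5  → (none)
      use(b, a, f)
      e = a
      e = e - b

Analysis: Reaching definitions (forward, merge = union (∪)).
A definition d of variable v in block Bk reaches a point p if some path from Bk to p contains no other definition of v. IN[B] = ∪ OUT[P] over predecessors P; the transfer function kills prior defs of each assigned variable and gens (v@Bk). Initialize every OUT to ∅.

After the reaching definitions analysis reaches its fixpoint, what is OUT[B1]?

Fixpoint table:
  B0: | IN={} | OUT={f@B0}
  B1: | IN={a@B3, b@B4, c@B4, f@B0} | OUT={a@B1, b@B4, c@B1, f@B0}
  B2: | IN={a@B1, b@B4, c@B1, f@B0} | OUT={a@B1, b@B4, c@B2, f@B0}
  B3: | IN={a@B1, b@B4, c@B2, f@B0} | OUT={a@B3, b@B4, c@B3, f@B0}
  B4: | IN={a@B3, b@B4, c@B3, f@B0} | OUT={a@B3, b@B4, c@B4, f@B0}
  B5: | IN={a@B3, b@B4, c@B4, f@B0} | OUT={a@B3, b@B4, c@B4, e@B5, f@B0}

Merge at B1: IN[B1] = OUT[B0] ⊔ OUT[B4] = {a@B3, b@B4, c@B4, f@B0}
Applying B1's transfer function to that IN value gives OUT[B1] (row B1 above).

Answer: {a@B1, b@B4, c@B1, f@B0}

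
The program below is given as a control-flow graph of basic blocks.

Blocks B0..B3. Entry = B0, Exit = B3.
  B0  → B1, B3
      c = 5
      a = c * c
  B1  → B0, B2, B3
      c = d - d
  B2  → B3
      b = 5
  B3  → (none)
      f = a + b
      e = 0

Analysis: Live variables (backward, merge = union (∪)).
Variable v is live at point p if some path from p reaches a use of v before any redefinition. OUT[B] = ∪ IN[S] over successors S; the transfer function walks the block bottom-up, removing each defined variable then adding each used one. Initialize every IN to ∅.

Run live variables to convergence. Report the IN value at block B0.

Answer: {b, d}

Working:
Fixpoint table:
  B0: | IN={b, d} | OUT={a, b, d}
  B1: | IN={a, b, d} | OUT={a, b, d}
  B2: | IN={a} | OUT={a, b}
  B3: | IN={a, b} | OUT={}

Merge at B0: OUT[B0] = IN[B1] ⊔ IN[B3] = {a, b, d}
Applying B0's transfer function to that OUT value gives IN[B0] (row B0 above).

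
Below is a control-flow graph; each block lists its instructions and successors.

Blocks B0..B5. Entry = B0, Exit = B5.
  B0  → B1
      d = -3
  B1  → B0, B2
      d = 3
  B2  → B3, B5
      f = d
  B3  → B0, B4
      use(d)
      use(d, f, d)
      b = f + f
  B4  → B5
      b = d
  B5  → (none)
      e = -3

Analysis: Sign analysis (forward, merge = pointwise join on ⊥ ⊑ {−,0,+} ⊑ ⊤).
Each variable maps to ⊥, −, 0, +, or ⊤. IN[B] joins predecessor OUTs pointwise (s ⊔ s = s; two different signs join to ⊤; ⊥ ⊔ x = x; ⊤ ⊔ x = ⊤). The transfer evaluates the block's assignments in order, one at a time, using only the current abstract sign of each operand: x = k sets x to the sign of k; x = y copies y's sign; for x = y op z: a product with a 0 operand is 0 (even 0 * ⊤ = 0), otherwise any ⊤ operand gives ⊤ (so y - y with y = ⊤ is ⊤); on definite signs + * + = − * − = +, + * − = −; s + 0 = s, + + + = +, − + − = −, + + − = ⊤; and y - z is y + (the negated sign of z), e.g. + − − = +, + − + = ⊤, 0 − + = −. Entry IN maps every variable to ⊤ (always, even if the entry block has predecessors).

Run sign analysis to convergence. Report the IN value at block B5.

Answer: {a: ⊤, b: ⊤, c: ⊤, d: +, e: ⊤, f: +}

Trace:
Per-block solution:
  B0: | IN=(all ⊤) | OUT={d:-; rest ⊤}
  B1: | IN={d:-; rest ⊤} | OUT={d:+; rest ⊤}
  B2: | IN={d:+; rest ⊤} | OUT={d:+, f:+; rest ⊤}
  B3: | IN={d:+, f:+; rest ⊤} | OUT={b:+, d:+, f:+; rest ⊤}
  B4: | IN={b:+, d:+, f:+; rest ⊤} | OUT={b:+, d:+, f:+; rest ⊤}
  B5: | IN={d:+, f:+; rest ⊤} | OUT={d:+, e:-, f:+; rest ⊤}

Merge at B5: IN[B5] = OUT[B2] ⊔ OUT[B4] = {a: ⊤, b: ⊤, c: ⊤, d: +, e: ⊤, f: +}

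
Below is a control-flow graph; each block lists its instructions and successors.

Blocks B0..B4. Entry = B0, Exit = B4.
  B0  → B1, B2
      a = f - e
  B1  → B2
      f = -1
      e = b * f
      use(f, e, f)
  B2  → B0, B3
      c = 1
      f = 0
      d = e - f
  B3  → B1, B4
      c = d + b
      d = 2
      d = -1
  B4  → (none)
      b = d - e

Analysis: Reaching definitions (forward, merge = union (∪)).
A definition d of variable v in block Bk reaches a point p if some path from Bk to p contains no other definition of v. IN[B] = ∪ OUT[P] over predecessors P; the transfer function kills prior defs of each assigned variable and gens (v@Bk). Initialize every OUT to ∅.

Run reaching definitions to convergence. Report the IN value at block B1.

Converged values:
  B0:  IN={a@B0, c@B2, d@B2, e@B1, f@B2}  OUT={a@B0, c@B2, d@B2, e@B1, f@B2}
  B1:  IN={a@B0, c@B2, c@B3, d@B2, d@B3, e@B1, f@B2}  OUT={a@B0, c@B2, c@B3, d@B2, d@B3, e@B1, f@B1}
  B2:  IN={a@B0, c@B2, c@B3, d@B2, d@B3, e@B1, f@B1, f@B2}  OUT={a@B0, c@B2, d@B2, e@B1, f@B2}
  B3:  IN={a@B0, c@B2, d@B2, e@B1, f@B2}  OUT={a@B0, c@B3, d@B3, e@B1, f@B2}
  B4:  IN={a@B0, c@B3, d@B3, e@B1, f@B2}  OUT={a@B0, b@B4, c@B3, d@B3, e@B1, f@B2}

Merge at B1: IN[B1] = OUT[B0] ⊔ OUT[B3] = {a@B0, c@B2, c@B3, d@B2, d@B3, e@B1, f@B2}

Answer: {a@B0, c@B2, c@B3, d@B2, d@B3, e@B1, f@B2}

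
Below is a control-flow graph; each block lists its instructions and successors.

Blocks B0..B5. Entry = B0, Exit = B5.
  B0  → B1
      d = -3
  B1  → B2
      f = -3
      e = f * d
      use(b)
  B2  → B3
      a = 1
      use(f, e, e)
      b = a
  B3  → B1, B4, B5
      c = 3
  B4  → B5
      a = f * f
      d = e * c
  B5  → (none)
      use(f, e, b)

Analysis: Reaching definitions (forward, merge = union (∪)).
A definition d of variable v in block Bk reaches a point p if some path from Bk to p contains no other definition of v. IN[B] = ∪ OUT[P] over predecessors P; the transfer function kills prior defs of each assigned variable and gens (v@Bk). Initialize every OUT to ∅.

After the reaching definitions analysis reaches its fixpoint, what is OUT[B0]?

Answer: {d@B0}

Trace:
Fixpoint table:
  B0:  IN={}  OUT={d@B0}
  B1:  IN={a@B2, b@B2, c@B3, d@B0, e@B1, f@B1}  OUT={a@B2, b@B2, c@B3, d@B0, e@B1, f@B1}
  B2:  IN={a@B2, b@B2, c@B3, d@B0, e@B1, f@B1}  OUT={a@B2, b@B2, c@B3, d@B0, e@B1, f@B1}
  B3:  IN={a@B2, b@B2, c@B3, d@B0, e@B1, f@B1}  OUT={a@B2, b@B2, c@B3, d@B0, e@B1, f@B1}
  B4:  IN={a@B2, b@B2, c@B3, d@B0, e@B1, f@B1}  OUT={a@B4, b@B2, c@B3, d@B4, e@B1, f@B1}
  B5:  IN={a@B2, a@B4, b@B2, c@B3, d@B0, d@B4, e@B1, f@B1}  OUT={a@B2, a@B4, b@B2, c@B3, d@B0, d@B4, e@B1, f@B1}

B0 is the boundary node: IN[B0] = {}
Applying B0's transfer function to that IN value gives OUT[B0] (row B0 above).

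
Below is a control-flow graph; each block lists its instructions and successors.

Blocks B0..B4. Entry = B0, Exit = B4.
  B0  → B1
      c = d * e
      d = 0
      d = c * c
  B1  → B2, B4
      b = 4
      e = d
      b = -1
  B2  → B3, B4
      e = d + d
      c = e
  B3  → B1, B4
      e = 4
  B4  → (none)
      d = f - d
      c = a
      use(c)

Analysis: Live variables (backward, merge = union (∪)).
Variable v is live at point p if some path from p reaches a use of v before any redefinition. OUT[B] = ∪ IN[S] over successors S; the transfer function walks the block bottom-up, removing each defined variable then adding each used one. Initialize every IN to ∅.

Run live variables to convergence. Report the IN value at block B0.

Answer: {a, d, e, f}

Derivation:
Converged values:
  B0:  IN={a, d, e, f}  OUT={a, d, f}
  B1:  IN={a, d, f}  OUT={a, d, f}
  B2:  IN={a, d, f}  OUT={a, d, f}
  B3:  IN={a, d, f}  OUT={a, d, f}
  B4:  IN={a, d, f}  OUT={}

Merge at B0: OUT[B0] = IN[B1] = {a, d, f}
Applying B0's transfer function to that OUT value gives IN[B0] (row B0 above).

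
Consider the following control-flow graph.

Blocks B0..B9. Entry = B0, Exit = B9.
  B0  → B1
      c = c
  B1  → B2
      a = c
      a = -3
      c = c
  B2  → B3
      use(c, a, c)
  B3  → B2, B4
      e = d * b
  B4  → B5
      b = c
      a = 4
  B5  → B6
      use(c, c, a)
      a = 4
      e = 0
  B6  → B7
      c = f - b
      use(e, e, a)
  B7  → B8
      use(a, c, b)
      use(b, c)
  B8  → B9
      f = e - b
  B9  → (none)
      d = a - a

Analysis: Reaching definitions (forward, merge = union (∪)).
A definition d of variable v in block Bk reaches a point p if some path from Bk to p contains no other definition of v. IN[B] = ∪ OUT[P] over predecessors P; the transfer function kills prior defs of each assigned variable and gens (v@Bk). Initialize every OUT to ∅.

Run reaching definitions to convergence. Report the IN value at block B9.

Converged values:
  B0:   IN={}   OUT={c@B0}
  B1:   IN={c@B0}   OUT={a@B1, c@B1}
  B2:   IN={a@B1, c@B1, e@B3}   OUT={a@B1, c@B1, e@B3}
  B3:   IN={a@B1, c@B1, e@B3}   OUT={a@B1, c@B1, e@B3}
  B4:   IN={a@B1, c@B1, e@B3}   OUT={a@B4, b@B4, c@B1, e@B3}
  B5:   IN={a@B4, b@B4, c@B1, e@B3}   OUT={a@B5, b@B4, c@B1, e@B5}
  B6:   IN={a@B5, b@B4, c@B1, e@B5}   OUT={a@B5, b@B4, c@B6, e@B5}
  B7:   IN={a@B5, b@B4, c@B6, e@B5}   OUT={a@B5, b@B4, c@B6, e@B5}
  B8:   IN={a@B5, b@B4, c@B6, e@B5}   OUT={a@B5, b@B4, c@B6, e@B5, f@B8}
  B9:   IN={a@B5, b@B4, c@B6, e@B5, f@B8}   OUT={a@B5, b@B4, c@B6, d@B9, e@B5, f@B8}

Merge at B9: IN[B9] = OUT[B8] = {a@B5, b@B4, c@B6, e@B5, f@B8}

Answer: {a@B5, b@B4, c@B6, e@B5, f@B8}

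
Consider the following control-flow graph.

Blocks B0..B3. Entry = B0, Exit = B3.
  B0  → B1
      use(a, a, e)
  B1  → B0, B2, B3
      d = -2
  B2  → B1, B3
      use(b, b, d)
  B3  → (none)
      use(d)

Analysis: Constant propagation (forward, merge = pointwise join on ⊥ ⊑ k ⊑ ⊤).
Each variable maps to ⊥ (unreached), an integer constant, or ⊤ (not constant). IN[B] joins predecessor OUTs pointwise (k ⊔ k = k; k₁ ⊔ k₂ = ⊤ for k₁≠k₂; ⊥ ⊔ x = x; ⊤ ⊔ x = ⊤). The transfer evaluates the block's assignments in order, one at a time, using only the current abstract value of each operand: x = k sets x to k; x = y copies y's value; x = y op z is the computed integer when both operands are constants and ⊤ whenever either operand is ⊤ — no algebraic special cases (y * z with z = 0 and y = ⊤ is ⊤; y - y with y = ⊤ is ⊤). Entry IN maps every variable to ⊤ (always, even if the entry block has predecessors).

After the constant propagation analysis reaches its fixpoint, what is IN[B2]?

Answer: {a: ⊤, b: ⊤, c: ⊤, d: -2, e: ⊤, f: ⊤}

Working:
Fixpoint table:
  B0:  IN=(all ⊤)  OUT=(all ⊤)
  B1:  IN=(all ⊤)  OUT={d:-2; rest ⊤}
  B2:  IN={d:-2; rest ⊤}  OUT={d:-2; rest ⊤}
  B3:  IN={d:-2; rest ⊤}  OUT={d:-2; rest ⊤}

Merge at B2: IN[B2] = OUT[B1] = {a: ⊤, b: ⊤, c: ⊤, d: -2, e: ⊤, f: ⊤}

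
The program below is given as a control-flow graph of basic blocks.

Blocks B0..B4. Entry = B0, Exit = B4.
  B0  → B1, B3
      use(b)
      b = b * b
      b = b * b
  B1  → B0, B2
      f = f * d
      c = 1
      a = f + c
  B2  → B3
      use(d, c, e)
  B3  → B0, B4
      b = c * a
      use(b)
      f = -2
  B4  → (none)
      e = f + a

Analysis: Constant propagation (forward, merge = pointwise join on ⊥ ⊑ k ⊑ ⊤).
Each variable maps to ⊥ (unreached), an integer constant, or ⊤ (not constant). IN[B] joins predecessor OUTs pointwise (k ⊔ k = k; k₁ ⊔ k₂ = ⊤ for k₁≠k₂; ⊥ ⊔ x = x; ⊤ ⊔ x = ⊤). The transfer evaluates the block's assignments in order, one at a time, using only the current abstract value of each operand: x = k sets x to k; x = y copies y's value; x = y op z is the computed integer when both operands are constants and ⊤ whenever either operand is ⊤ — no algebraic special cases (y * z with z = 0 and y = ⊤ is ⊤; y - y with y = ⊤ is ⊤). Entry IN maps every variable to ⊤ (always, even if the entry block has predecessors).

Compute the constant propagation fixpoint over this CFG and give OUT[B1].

Answer: {a: ⊤, b: ⊤, c: 1, d: ⊤, e: ⊤, f: ⊤}

Working:
Fixpoint table:
  B0:  IN=(all ⊤)  OUT=(all ⊤)
  B1:  IN=(all ⊤)  OUT={c:1; rest ⊤}
  B2:  IN={c:1; rest ⊤}  OUT={c:1; rest ⊤}
  B3:  IN=(all ⊤)  OUT={f:-2; rest ⊤}
  B4:  IN={f:-2; rest ⊤}  OUT={f:-2; rest ⊤}

Merge at B1: IN[B1] = OUT[B0] = {a: ⊤, b: ⊤, c: ⊤, d: ⊤, e: ⊤, f: ⊤}
Applying B1's transfer function to that IN value gives OUT[B1] (row B1 above).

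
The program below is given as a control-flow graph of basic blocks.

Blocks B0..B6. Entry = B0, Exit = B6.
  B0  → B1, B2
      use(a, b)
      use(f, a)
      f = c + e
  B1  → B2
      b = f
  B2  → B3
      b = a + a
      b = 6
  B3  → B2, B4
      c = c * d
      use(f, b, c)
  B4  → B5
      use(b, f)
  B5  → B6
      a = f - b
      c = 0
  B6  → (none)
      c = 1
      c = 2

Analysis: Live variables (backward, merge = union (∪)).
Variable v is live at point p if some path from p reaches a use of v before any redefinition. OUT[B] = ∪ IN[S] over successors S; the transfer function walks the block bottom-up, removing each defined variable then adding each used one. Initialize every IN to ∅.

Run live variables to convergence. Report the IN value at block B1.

Converged values:
  B0:  IN={a, b, c, d, e, f}  OUT={a, c, d, f}
  B1:  IN={a, c, d, f}  OUT={a, c, d, f}
  B2:  IN={a, c, d, f}  OUT={a, b, c, d, f}
  B3:  IN={a, b, c, d, f}  OUT={a, b, c, d, f}
  B4:  IN={b, f}  OUT={b, f}
  B5:  IN={b, f}  OUT={}
  B6:  IN={}  OUT={}

Merge at B1: OUT[B1] = IN[B2] = {a, c, d, f}
Applying B1's transfer function to that OUT value gives IN[B1] (row B1 above).

Answer: {a, c, d, f}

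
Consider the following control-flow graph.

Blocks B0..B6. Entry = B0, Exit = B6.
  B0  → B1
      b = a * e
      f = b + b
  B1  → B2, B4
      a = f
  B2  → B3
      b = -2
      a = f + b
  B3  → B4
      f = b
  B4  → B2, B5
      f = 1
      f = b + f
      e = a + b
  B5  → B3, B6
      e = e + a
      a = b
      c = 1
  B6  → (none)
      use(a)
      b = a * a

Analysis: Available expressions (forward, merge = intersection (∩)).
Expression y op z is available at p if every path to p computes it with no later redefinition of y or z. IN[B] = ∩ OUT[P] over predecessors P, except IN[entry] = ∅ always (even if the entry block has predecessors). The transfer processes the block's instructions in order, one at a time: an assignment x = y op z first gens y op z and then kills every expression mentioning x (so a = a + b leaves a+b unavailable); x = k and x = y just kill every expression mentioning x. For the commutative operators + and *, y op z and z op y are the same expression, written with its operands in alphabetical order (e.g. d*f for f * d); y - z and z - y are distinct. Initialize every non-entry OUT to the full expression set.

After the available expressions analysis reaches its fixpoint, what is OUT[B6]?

Answer: {a*a}

Derivation:
Per-block solution:
  B0:   IN={}   OUT={a*e, b+b}
  B1:   IN={a*e, b+b}   OUT={b+b}
  B2:   IN={}   OUT={b+f}
  B3:   IN={}   OUT={}
  B4:   IN={}   OUT={a+b}
  B5:   IN={a+b}   OUT={}
  B6:   IN={}   OUT={a*a}

Merge at B6: IN[B6] = OUT[B5] = {}
Applying B6's transfer function to that IN value gives OUT[B6] (row B6 above).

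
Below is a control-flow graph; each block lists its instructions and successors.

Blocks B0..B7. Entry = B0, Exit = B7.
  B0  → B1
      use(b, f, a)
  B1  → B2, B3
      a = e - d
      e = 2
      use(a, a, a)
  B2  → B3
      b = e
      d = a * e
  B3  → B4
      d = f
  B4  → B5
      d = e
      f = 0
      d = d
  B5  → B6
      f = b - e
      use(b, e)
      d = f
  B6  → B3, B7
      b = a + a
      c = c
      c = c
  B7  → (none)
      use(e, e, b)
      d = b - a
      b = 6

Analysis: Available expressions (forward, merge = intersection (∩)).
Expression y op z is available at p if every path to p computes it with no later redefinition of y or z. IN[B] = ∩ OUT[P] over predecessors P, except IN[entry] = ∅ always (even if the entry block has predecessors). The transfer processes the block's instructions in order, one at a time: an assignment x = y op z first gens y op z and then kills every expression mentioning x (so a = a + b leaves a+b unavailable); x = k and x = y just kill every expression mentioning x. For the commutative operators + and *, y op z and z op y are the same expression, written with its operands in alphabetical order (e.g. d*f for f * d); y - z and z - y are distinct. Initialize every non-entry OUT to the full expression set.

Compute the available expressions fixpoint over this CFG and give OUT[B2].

Per-block solution:
  B0: | IN={} | OUT={}
  B1: | IN={} | OUT={}
  B2: | IN={} | OUT={a*e}
  B3: | IN={} | OUT={}
  B4: | IN={} | OUT={}
  B5: | IN={} | OUT={b-e}
  B6: | IN={b-e} | OUT={a+a}
  B7: | IN={a+a} | OUT={a+a}

Merge at B2: IN[B2] = OUT[B1] = {}
Applying B2's transfer function to that IN value gives OUT[B2] (row B2 above).

Answer: {a*e}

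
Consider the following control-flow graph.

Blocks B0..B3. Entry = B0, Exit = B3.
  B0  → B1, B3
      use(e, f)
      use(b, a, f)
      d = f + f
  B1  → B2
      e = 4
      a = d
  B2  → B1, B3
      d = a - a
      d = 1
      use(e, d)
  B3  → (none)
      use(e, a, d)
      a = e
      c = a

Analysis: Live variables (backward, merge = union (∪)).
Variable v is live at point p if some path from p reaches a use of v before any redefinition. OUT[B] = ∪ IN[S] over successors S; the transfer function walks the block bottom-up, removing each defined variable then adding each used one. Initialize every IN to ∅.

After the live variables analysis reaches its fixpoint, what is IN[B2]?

Answer: {a, e}

Derivation:
Converged values:
  B0:  IN={a, b, e, f}  OUT={a, d, e}
  B1:  IN={d}  OUT={a, e}
  B2:  IN={a, e}  OUT={a, d, e}
  B3:  IN={a, d, e}  OUT={}

Merge at B2: OUT[B2] = IN[B1] ⊔ IN[B3] = {a, d, e}
Applying B2's transfer function to that OUT value gives IN[B2] (row B2 above).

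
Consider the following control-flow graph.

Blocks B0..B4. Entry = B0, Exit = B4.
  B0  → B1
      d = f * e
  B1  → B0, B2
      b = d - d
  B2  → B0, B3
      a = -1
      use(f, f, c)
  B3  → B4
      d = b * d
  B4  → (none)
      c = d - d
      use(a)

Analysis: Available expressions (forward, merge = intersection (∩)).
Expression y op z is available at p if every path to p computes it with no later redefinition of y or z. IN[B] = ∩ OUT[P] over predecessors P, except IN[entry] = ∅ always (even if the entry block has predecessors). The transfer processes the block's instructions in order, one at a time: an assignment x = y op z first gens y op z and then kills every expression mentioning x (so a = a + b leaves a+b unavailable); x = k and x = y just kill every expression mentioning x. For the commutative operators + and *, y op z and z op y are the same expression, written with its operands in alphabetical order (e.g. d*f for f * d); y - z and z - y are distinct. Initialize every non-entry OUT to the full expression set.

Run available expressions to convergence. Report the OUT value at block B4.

Converged values:
  B0:  IN={}  OUT={e*f}
  B1:  IN={e*f}  OUT={d-d, e*f}
  B2:  IN={d-d, e*f}  OUT={d-d, e*f}
  B3:  IN={d-d, e*f}  OUT={e*f}
  B4:  IN={e*f}  OUT={d-d, e*f}

Merge at B4: IN[B4] = OUT[B3] = {e*f}
Applying B4's transfer function to that IN value gives OUT[B4] (row B4 above).

Answer: {d-d, e*f}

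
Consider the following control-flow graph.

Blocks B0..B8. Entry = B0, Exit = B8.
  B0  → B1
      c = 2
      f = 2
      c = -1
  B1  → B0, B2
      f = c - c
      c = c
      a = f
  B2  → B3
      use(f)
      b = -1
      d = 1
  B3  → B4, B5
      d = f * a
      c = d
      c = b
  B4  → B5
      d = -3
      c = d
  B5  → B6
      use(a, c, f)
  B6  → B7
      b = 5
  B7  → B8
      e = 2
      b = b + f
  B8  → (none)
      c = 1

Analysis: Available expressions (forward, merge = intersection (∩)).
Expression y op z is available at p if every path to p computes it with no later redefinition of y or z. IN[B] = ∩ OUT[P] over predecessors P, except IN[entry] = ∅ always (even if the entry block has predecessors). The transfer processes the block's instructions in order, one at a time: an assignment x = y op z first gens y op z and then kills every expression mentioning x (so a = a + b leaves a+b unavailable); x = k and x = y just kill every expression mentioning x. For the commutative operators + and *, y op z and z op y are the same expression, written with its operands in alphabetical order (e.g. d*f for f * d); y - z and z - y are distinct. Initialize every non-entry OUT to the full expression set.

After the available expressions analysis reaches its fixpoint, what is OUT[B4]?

Per-block solution:
  B0:  IN={}  OUT={}
  B1:  IN={}  OUT={}
  B2:  IN={}  OUT={}
  B3:  IN={}  OUT={a*f}
  B4:  IN={a*f}  OUT={a*f}
  B5:  IN={a*f}  OUT={a*f}
  B6:  IN={a*f}  OUT={a*f}
  B7:  IN={a*f}  OUT={a*f}
  B8:  IN={a*f}  OUT={a*f}

Merge at B4: IN[B4] = OUT[B3] = {a*f}
Applying B4's transfer function to that IN value gives OUT[B4] (row B4 above).

Answer: {a*f}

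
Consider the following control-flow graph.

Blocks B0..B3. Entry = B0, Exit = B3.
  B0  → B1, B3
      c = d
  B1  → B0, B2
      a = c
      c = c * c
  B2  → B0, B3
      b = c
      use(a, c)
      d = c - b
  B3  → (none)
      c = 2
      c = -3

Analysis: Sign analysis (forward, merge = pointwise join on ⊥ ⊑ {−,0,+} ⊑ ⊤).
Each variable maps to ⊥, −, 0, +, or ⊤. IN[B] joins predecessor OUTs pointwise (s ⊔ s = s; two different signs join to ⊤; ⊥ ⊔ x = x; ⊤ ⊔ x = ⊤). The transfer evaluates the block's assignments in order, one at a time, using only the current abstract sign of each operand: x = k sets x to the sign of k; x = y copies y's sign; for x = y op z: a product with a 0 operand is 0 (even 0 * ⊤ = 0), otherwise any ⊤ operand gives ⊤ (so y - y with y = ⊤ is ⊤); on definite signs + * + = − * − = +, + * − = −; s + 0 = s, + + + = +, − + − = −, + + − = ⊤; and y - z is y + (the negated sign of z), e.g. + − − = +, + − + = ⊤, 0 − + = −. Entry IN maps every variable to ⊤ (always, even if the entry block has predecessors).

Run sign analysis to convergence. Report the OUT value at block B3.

Answer: {a: ⊤, b: ⊤, c: -, d: ⊤, e: ⊤, f: ⊤}

Trace:
Fixpoint table:
  B0: | IN=(all ⊤) | OUT=(all ⊤)
  B1: | IN=(all ⊤) | OUT=(all ⊤)
  B2: | IN=(all ⊤) | OUT=(all ⊤)
  B3: | IN=(all ⊤) | OUT={c:-; rest ⊤}

Merge at B3: IN[B3] = OUT[B0] ⊔ OUT[B2] = {a: ⊤, b: ⊤, c: ⊤, d: ⊤, e: ⊤, f: ⊤}
Applying B3's transfer function to that IN value gives OUT[B3] (row B3 above).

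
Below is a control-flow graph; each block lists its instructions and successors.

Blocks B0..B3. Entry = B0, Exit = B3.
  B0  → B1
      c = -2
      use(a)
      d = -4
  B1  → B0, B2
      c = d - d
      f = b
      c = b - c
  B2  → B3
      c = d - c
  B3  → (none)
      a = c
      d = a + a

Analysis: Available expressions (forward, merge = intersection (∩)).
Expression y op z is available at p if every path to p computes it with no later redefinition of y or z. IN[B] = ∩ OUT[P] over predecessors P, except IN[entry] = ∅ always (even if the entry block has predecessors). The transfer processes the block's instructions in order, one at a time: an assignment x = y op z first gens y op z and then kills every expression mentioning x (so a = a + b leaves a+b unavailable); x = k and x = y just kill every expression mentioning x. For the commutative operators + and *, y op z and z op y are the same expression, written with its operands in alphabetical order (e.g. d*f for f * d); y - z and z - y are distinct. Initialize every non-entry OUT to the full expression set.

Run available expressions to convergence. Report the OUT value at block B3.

Converged values:
  B0: | IN={} | OUT={}
  B1: | IN={} | OUT={d-d}
  B2: | IN={d-d} | OUT={d-d}
  B3: | IN={d-d} | OUT={a+a}

Merge at B3: IN[B3] = OUT[B2] = {d-d}
Applying B3's transfer function to that IN value gives OUT[B3] (row B3 above).

Answer: {a+a}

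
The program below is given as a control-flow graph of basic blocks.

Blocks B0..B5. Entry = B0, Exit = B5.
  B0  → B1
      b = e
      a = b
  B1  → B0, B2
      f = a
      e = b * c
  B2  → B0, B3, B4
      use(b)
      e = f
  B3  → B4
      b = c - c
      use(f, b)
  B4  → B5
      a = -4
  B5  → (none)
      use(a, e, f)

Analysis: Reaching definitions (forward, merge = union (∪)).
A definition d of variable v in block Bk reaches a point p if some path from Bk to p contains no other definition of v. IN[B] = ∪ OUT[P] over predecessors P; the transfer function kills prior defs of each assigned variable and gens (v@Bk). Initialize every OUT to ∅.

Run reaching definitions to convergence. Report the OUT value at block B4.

Fixpoint table:
  B0:   IN={a@B0, b@B0, e@B1, e@B2, f@B1}   OUT={a@B0, b@B0, e@B1, e@B2, f@B1}
  B1:   IN={a@B0, b@B0, e@B1, e@B2, f@B1}   OUT={a@B0, b@B0, e@B1, f@B1}
  B2:   IN={a@B0, b@B0, e@B1, f@B1}   OUT={a@B0, b@B0, e@B2, f@B1}
  B3:   IN={a@B0, b@B0, e@B2, f@B1}   OUT={a@B0, b@B3, e@B2, f@B1}
  B4:   IN={a@B0, b@B0, b@B3, e@B2, f@B1}   OUT={a@B4, b@B0, b@B3, e@B2, f@B1}
  B5:   IN={a@B4, b@B0, b@B3, e@B2, f@B1}   OUT={a@B4, b@B0, b@B3, e@B2, f@B1}

Merge at B4: IN[B4] = OUT[B2] ⊔ OUT[B3] = {a@B0, b@B0, b@B3, e@B2, f@B1}
Applying B4's transfer function to that IN value gives OUT[B4] (row B4 above).

Answer: {a@B4, b@B0, b@B3, e@B2, f@B1}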